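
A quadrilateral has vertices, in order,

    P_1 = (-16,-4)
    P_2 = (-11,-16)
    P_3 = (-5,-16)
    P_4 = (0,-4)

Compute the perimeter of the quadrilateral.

48

|P_1P_2| = √((5)² + (-12)²) = √169 = 13
|P_2P_3| = √((6)² + (0)²) = √36 = 6
|P_3P_4| = √((5)² + (12)²) = √169 = 13
|P_4P_1| = √((-16)² + (0)²) = √256 = 16
Perimeter = 13 + 6 + 13 + 16 = 48.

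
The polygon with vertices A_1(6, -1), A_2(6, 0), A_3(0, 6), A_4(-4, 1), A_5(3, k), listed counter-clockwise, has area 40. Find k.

The doubled signed area Σ (x_i y_{i+1} − x_{i+1} y_i) is linear in k.
With k=0 it equals 60; the coefficient of k is -10 (from the two edges through A_5).
So -10·k + 60 = 2·40 = 80 ⇒ k = -2.

-2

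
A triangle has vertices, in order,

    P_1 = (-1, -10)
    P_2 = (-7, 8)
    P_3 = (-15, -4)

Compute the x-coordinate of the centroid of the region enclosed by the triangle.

Apply Gauss's area formula. First the cross-terms c_i = x_i·y_{i+1} − x_{i+1}·y_i:
  -78, 148, 146  ⇒  2A = 216, A = 108.
Then Σ (x_i + x_{i+1})·c_i = -4968, so x̄ = -4968 / (6·108) = -23/3.

-23/3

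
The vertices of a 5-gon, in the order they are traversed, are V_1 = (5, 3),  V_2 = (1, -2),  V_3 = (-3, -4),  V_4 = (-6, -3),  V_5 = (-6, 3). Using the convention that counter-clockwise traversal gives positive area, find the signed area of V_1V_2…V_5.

-53.5

Cross-terms: -13, -10, -15, -36, -33  ⇒  Σ = -107
Signed area = Σ/2 = -53.5 (negative ⇒ clockwise traversal).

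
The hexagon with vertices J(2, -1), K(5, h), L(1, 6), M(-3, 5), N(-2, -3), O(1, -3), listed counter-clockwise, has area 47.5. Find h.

The doubled signed area Σ (x_i y_{i+1} − x_{i+1} y_i) is linear in h.
With h=0 it equals 91; the coefficient of h is 1 (from the two edges through K).
So 1·h + 91 = 2·47.5 = 95 ⇒ h = 4.

4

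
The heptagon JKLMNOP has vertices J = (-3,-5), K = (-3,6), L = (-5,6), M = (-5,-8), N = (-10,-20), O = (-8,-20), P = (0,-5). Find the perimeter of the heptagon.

62

|JK| = √((0)² + (11)²) = √121 = 11
|KL| = √((-2)² + (0)²) = √4 = 2
|LM| = √((0)² + (-14)²) = √196 = 14
|MN| = √((-5)² + (-12)²) = √169 = 13
|NO| = √((2)² + (0)²) = √4 = 2
|OP| = √((8)² + (15)²) = √289 = 17
|PJ| = √((-3)² + (0)²) = √9 = 3
Perimeter = 11 + 2 + 14 + 13 + 2 + 17 + 3 = 62.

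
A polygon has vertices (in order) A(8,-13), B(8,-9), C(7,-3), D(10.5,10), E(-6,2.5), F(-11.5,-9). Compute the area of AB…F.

Apply the shoelace formula: 2A = Σ (x_i·y_{i+1} − x_{i+1}·y_i), indices taken mod 6.
A→B: (8)(-9) − (8)(-13) = 32
B→C: (8)(-3) − (7)(-9) = 39
C→D: (7)(10) − (10.5)(-3) = 101.5
D→E: (10.5)(2.5) − (-6)(10) = 86.25
E→F: (-6)(-9) − (-11.5)(2.5) = 82.75
F→A: (-11.5)(-13) − (8)(-9) = 221.5
Σ = 563
Area = |Σ|/2 = 281.5.

281.5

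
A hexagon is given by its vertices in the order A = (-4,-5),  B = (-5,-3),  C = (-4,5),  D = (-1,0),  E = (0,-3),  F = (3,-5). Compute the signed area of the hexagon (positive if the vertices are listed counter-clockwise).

-34

Cross-terms: -13, -37, 5, 3, 9, -35  ⇒  Σ = -68
Signed area = Σ/2 = -34 (negative ⇒ clockwise traversal).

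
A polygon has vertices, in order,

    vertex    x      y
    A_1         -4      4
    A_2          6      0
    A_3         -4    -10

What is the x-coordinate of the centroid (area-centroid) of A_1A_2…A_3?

-2/3

Apply the shoelace (surveyor's) formula. First the cross-terms c_i = x_i·y_{i+1} − x_{i+1}·y_i:
  -24, -60, -56  ⇒  2A = -140, A = -70.
Then Σ (x_i + x_{i+1})·c_i = 280, so x̄ = 280 / (6·(-70)) = -2/3.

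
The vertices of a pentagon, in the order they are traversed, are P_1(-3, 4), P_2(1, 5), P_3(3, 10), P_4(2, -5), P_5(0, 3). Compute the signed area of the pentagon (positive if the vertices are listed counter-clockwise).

Apply the surveyor's formula: 2A = Σ (x_i·y_{i+1} − x_{i+1}·y_i), indices taken mod 5.
P_1→P_2: (-3)(5) − (1)(4) = -19
P_2→P_3: (1)(10) − (3)(5) = -5
P_3→P_4: (3)(-5) − (2)(10) = -35
P_4→P_5: (2)(3) − (0)(-5) = 6
P_5→P_1: (0)(4) − (-3)(3) = 9
Σ = -44
Signed area = Σ/2 = -22 (negative ⇒ clockwise traversal).

-22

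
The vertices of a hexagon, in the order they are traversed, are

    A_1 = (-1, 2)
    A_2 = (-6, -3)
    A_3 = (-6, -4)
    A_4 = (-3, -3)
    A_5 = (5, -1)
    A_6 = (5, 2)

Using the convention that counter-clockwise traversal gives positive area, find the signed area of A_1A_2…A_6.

36

A_1→A_2: (-1)(-3) − (-6)(2) = 15
A_2→A_3: (-6)(-4) − (-6)(-3) = 6
A_3→A_4: (-6)(-3) − (-3)(-4) = 6
A_4→A_5: (-3)(-1) − (5)(-3) = 18
A_5→A_6: (5)(2) − (5)(-1) = 15
A_6→A_1: (5)(2) − (-1)(2) = 12
Σ = 72
Signed area = Σ/2 = 36 (positive ⇒ counter-clockwise traversal).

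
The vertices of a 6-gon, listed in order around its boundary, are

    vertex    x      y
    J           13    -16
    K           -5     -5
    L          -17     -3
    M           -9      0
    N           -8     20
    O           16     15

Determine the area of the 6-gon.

J→K: (13)(-5) − (-5)(-16) = -145
K→L: (-5)(-3) − (-17)(-5) = -70
L→M: (-17)(0) − (-9)(-3) = -27
M→N: (-9)(20) − (-8)(0) = -180
N→O: (-8)(15) − (16)(20) = -440
O→J: (16)(-16) − (13)(15) = -451
Σ = -1313
Area = |Σ|/2 = 656.5.

656.5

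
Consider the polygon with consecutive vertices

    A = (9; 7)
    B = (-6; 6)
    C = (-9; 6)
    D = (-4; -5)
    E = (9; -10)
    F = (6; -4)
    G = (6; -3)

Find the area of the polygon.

183.5

Apply Gauss's area formula: 2A = Σ (x_i·y_{i+1} − x_{i+1}·y_i), indices taken mod 7.
Σ = (96) + (18) + (69) + (85) + (24) + (6) + (69) = 367
Area = |Σ|/2 = 183.5.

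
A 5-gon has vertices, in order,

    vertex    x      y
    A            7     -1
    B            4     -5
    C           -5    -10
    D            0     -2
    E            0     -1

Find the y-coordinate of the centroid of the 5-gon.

Apply the shoelace formula. First the cross-terms c_i = x_i·y_{i+1} − x_{i+1}·y_i:
  -31, -65, 10, 0, 7  ⇒  2A = -79, A = -39.5.
Then Σ (y_i + y_{i+1})·c_i = 1027, so ȳ = 1027 / (6·(-39.5)) = -13/3.

-13/3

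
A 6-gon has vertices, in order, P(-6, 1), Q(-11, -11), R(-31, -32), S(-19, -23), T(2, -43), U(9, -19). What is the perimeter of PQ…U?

136

|PQ| = √((-5)² + (-12)²) = √169 = 13
|QR| = √((-20)² + (-21)²) = √841 = 29
|RS| = √((12)² + (9)²) = √225 = 15
|ST| = √((21)² + (-20)²) = √841 = 29
|TU| = √((7)² + (24)²) = √625 = 25
|UP| = √((-15)² + (20)²) = √625 = 25
Perimeter = 13 + 29 + 15 + 29 + 25 + 25 = 136.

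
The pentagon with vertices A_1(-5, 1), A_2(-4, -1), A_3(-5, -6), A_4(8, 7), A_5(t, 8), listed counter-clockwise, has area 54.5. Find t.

6

Write out the shoelace sum; only the two edges meeting at A_5 involve t:
2·Area = [(8·8 − t·7) + (t·1 − (-5)·8)] + 41
       = -6·t + 145 = 109
⇒ t = 6.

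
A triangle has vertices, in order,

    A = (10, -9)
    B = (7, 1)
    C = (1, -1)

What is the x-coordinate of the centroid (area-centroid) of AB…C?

6

Apply the surveyor's formula. First the cross-terms c_i = x_i·y_{i+1} − x_{i+1}·y_i:
  73, -8, 1  ⇒  2A = 66, A = 33.
Then Σ (x_i + x_{i+1})·c_i = 1188, so x̄ = 1188 / (6·33) = 6.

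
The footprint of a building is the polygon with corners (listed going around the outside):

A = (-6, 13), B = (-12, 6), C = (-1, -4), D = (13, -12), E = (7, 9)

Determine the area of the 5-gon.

292

Apply the shoelace (surveyor's) formula: 2A = Σ (x_i·y_{i+1} − x_{i+1}·y_i), indices taken mod 5.
Cross-terms: 120, 54, 64, 201, 145  ⇒  Σ = 584
Area = |Σ|/2 = 292.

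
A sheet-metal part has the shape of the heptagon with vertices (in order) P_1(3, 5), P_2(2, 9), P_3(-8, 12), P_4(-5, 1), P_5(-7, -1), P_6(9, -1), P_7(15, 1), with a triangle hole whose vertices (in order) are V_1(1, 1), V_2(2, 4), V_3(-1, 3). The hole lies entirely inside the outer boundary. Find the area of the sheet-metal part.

Outer boundary:
Apply the shoelace (surveyor's) formula: 2A = Σ (x_i·y_{i+1} − x_{i+1}·y_i), indices taken mod 7.
Σ = (17) + (96) + (52) + (12) + (16) + (24) + (72) = 289
Area = |Σ|/2 = 144.5.
Hole:
Apply the surveyor's formula: 2A = Σ (x_i·y_{i+1} − x_{i+1}·y_i), indices taken mod 3.
V_1→V_2: (1)(4) − (2)(1) = 2
V_2→V_3: (2)(3) − (-1)(4) = 10
V_3→V_1: (-1)(1) − (1)(3) = -4
Σ = 8
Area = |Σ|/2 = 4.
Net area = 144.5 − 4 = 140.5.

140.5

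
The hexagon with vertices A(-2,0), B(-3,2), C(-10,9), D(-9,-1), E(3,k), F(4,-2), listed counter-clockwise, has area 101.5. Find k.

The doubled signed area Σ (x_i y_{i+1} − x_{i+1} y_i) is linear in k.
With k=0 it equals 73; the coefficient of k is -13 (from the two edges through E).
So -13·k + 73 = 2·101.5 = 203 ⇒ k = -10.

-10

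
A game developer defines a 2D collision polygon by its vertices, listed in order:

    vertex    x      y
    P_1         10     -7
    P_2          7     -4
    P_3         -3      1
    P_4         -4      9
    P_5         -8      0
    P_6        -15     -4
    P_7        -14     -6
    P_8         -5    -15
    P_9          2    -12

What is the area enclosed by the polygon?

Apply Gauss's area formula: 2A = Σ (x_i·y_{i+1} − x_{i+1}·y_i), indices taken mod 9.
Σ = (9) + (-5) + (-23) + (72) + (32) + (34) + (180) + (90) + (106) = 495
Area = |Σ|/2 = 247.5.

247.5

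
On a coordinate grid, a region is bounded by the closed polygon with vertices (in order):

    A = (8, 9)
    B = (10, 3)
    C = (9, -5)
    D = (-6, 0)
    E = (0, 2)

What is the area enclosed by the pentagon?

100.5

Apply the surveyor's formula: 2A = Σ (x_i·y_{i+1} − x_{i+1}·y_i), indices taken mod 5.
Σ = (-66) + (-77) + (-30) + (-12) + (-16) = -201
Area = |Σ|/2 = 100.5.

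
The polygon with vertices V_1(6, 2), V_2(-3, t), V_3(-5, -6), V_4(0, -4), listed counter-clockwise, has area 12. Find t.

Write out the shoelace sum; only the two edges meeting at V_2 involve t:
2·Area = [(6·t − (-3)·2) + ((-3)·(-6) − (-5)·t)] + 44
       = 11·t + 68 = 24
⇒ t = -4.

-4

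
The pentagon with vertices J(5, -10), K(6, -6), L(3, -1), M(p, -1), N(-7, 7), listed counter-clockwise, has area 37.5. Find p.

1

Write out the shoelace sum; only the two edges meeting at M involve p:
2·Area = [(3·(-1) − p·(-1)) + (p·7 − (-7)·(-1))] + 77
       = 8·p + 67 = 75
⇒ p = 1.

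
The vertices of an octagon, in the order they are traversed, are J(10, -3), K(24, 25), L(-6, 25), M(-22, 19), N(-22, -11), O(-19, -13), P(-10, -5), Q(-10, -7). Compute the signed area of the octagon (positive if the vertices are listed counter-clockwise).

Apply the surveyor's formula: 2A = Σ (x_i·y_{i+1} − x_{i+1}·y_i), indices taken mod 8.
J→K: (10)(25) − (24)(-3) = 322
K→L: (24)(25) − (-6)(25) = 750
L→M: (-6)(19) − (-22)(25) = 436
M→N: (-22)(-11) − (-22)(19) = 660
N→O: (-22)(-13) − (-19)(-11) = 77
O→P: (-19)(-5) − (-10)(-13) = -35
P→Q: (-10)(-7) − (-10)(-5) = 20
Q→J: (-10)(-3) − (10)(-7) = 100
Σ = 2330
Signed area = Σ/2 = 1165 (positive ⇒ counter-clockwise traversal).

1165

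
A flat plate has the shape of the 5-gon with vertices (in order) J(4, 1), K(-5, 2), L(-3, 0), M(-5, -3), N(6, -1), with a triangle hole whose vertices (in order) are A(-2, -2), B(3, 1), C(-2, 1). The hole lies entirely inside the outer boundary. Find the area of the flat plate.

Outer boundary:
Cross-terms: 13, 6, 9, 23, 10  ⇒  Σ = 61
Area = |Σ|/2 = 30.5.
Hole:
Apply the surveyor's formula: 2A = Σ (x_i·y_{i+1} − x_{i+1}·y_i), indices taken mod 3.
Cross-terms: 4, 5, 6  ⇒  Σ = 15
Area = |Σ|/2 = 7.5.
Net area = 30.5 − 7.5 = 23.

23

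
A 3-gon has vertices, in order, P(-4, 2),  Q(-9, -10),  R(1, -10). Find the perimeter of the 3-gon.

|PQ| = √((-5)² + (-12)²) = √169 = 13
|QR| = √((10)² + (0)²) = √100 = 10
|RP| = √((-5)² + (12)²) = √169 = 13
Perimeter = 13 + 10 + 13 = 36.

36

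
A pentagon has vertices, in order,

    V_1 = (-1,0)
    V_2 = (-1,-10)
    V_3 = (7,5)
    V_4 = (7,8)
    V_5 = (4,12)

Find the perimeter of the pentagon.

|V_1V_2| = √((0)² + (-10)²) = √100 = 10
|V_2V_3| = √((8)² + (15)²) = √289 = 17
|V_3V_4| = √((0)² + (3)²) = √9 = 3
|V_4V_5| = √((-3)² + (4)²) = √25 = 5
|V_5V_1| = √((-5)² + (-12)²) = √169 = 13
Perimeter = 10 + 17 + 3 + 5 + 13 = 48.

48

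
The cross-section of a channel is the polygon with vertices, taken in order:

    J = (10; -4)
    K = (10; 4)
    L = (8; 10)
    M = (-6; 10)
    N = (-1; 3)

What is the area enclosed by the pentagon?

Apply the shoelace (surveyor's) formula: 2A = Σ (x_i·y_{i+1} − x_{i+1}·y_i), indices taken mod 5.
J→K: (10)(4) − (10)(-4) = 80
K→L: (10)(10) − (8)(4) = 68
L→M: (8)(10) − (-6)(10) = 140
M→N: (-6)(3) − (-1)(10) = -8
N→J: (-1)(-4) − (10)(3) = -26
Σ = 254
Area = |Σ|/2 = 127.

127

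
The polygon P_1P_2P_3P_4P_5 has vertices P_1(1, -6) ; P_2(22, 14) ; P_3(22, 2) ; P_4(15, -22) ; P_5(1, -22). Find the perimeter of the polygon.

96

|P_1P_2| = √((21)² + (20)²) = √841 = 29
|P_2P_3| = √((0)² + (-12)²) = √144 = 12
|P_3P_4| = √((-7)² + (-24)²) = √625 = 25
|P_4P_5| = √((-14)² + (0)²) = √196 = 14
|P_5P_1| = √((0)² + (16)²) = √256 = 16
Perimeter = 29 + 12 + 25 + 14 + 16 = 96.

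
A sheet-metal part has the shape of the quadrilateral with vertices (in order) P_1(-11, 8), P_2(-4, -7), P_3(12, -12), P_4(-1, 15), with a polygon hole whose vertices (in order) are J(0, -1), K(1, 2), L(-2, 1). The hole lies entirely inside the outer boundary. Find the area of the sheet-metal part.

279

Outer boundary:
Apply the shoelace formula: 2A = Σ (x_i·y_{i+1} − x_{i+1}·y_i), indices taken mod 4.
Σ = (109) + (132) + (168) + (157) = 566
Area = |Σ|/2 = 283.
Hole:
J→K: (0)(2) − (1)(-1) = 1
K→L: (1)(1) − (-2)(2) = 5
L→J: (-2)(-1) − (0)(1) = 2
Σ = 8
Area = |Σ|/2 = 4.
Net area = 283 − 4 = 279.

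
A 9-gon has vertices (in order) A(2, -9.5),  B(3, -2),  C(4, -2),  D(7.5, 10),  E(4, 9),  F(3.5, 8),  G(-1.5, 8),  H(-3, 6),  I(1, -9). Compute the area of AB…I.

97

Apply the shoelace formula: 2A = Σ (x_i·y_{i+1} − x_{i+1}·y_i), indices taken mod 9.
Σ = (24.5) + (2) + (55) + (27.5) + (0.5) + (40) + (15) + (21) + (8.5) = 194
Area = |Σ|/2 = 97.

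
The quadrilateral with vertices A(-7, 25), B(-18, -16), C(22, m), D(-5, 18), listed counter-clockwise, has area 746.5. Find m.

-14

Write out the shoelace sum; only the two edges meeting at C involve m:
2·Area = [((-18)·m − 22·(-16)) + (22·18 − (-5)·m)] + 563
       = -13·m + 1311 = 1493
⇒ m = -14.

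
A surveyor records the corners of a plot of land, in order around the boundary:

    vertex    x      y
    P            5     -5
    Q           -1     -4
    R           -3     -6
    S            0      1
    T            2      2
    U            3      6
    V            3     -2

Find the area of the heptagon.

Apply the shoelace (surveyor's) formula: 2A = Σ (x_i·y_{i+1} − x_{i+1}·y_i), indices taken mod 7.
Cross-terms: -25, -6, -3, -2, 6, -24, -5  ⇒  Σ = -59
Area = |Σ|/2 = 29.5.

29.5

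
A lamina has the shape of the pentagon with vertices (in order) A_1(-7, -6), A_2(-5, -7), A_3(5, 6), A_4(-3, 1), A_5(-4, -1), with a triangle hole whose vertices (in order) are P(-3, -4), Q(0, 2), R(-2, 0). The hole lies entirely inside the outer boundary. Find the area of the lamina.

32.5

Outer boundary:
Apply Gauss's area formula: 2A = Σ (x_i·y_{i+1} − x_{i+1}·y_i), indices taken mod 5.
Σ = (19) + (5) + (23) + (7) + (17) = 71
Area = |Σ|/2 = 35.5.
Hole:
Apply the shoelace (surveyor's) formula: 2A = Σ (x_i·y_{i+1} − x_{i+1}·y_i), indices taken mod 3.
Σ = (-6) + (4) + (8) = 6
Area = |Σ|/2 = 3.
Net area = 35.5 − 3 = 32.5.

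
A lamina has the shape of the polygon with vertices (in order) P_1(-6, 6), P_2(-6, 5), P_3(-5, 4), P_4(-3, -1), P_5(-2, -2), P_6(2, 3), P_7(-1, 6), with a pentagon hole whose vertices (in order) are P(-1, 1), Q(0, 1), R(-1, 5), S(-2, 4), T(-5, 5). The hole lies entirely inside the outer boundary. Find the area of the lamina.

Outer boundary:
Apply the shoelace (surveyor's) formula: 2A = Σ (x_i·y_{i+1} − x_{i+1}·y_i), indices taken mod 7.
Cross-terms: 6, 1, 17, 4, -2, 15, 30  ⇒  Σ = 71
Area = |Σ|/2 = 35.5.
Hole:
Apply Gauss's area formula: 2A = Σ (x_i·y_{i+1} − x_{i+1}·y_i), indices taken mod 5.
Σ = (-1) + (1) + (6) + (10) + (0) = 16
Area = |Σ|/2 = 8.
Net area = 35.5 − 8 = 27.5.

27.5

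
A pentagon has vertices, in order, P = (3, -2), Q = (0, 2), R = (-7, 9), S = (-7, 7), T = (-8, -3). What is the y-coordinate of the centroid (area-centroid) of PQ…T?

Apply the surveyor's formula. First the cross-terms c_i = x_i·y_{i+1} − x_{i+1}·y_i:
  6, 14, 14, 77, 25  ⇒  2A = 136, A = 68.
Then Σ (y_i + y_{i+1})·c_i = 561, so ȳ = 561 / (6·68) = 1.375.

1.375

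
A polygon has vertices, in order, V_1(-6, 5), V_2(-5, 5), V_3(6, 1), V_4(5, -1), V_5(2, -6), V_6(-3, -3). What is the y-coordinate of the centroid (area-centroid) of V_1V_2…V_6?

Apply Gauss's area formula. First the cross-terms c_i = x_i·y_{i+1} − x_{i+1}·y_i:
  -5, -35, -11, -28, -24, -33  ⇒  2A = -136, A = -68.
Then Σ (y_i + y_{i+1})·c_i = 86, so ȳ = 86 / (6·(-68)) = -43/204.

-43/204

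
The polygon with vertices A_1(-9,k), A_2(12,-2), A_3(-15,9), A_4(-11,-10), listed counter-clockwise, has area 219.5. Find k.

-8

The doubled signed area Σ (x_i y_{i+1} − x_{i+1} y_i) is linear in k.
With k=0 it equals 255; the coefficient of k is -23 (from the two edges through A_1).
So -23·k + 255 = 2·219.5 = 439 ⇒ k = -8.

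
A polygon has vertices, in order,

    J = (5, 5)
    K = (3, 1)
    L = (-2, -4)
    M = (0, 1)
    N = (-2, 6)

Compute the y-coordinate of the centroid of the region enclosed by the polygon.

Apply the shoelace (surveyor's) formula. First the cross-terms c_i = x_i·y_{i+1} − x_{i+1}·y_i:
  -10, -10, -2, 2, -40  ⇒  2A = -60, A = -30.
Then Σ (y_i + y_{i+1})·c_i = -450, so ȳ = -450 / (6·(-30)) = 2.5.

2.5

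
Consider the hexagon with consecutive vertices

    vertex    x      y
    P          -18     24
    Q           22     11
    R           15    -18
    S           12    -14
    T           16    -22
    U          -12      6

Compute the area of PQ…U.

834.5

Apply the shoelace formula: 2A = Σ (x_i·y_{i+1} − x_{i+1}·y_i), indices taken mod 6.
P→Q: (-18)(11) − (22)(24) = -726
Q→R: (22)(-18) − (15)(11) = -561
R→S: (15)(-14) − (12)(-18) = 6
S→T: (12)(-22) − (16)(-14) = -40
T→U: (16)(6) − (-12)(-22) = -168
U→P: (-12)(24) − (-18)(6) = -180
Σ = -1669
Area = |Σ|/2 = 834.5.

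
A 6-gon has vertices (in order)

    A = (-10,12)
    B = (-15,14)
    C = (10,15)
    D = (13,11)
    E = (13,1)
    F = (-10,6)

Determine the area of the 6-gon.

256

Σ = (40) + (-365) + (-85) + (-130) + (88) + (-60) = -512
Area = |Σ|/2 = 256.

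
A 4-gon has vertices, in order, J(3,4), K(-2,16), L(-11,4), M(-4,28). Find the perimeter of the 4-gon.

|JK| = √((-5)² + (12)²) = √169 = 13
|KL| = √((-9)² + (-12)²) = √225 = 15
|LM| = √((7)² + (24)²) = √625 = 25
|MJ| = √((7)² + (-24)²) = √625 = 25
Perimeter = 13 + 15 + 25 + 25 = 78.

78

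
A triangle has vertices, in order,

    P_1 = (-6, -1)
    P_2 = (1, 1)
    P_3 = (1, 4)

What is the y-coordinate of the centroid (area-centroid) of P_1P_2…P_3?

4/3

Apply the shoelace formula. First the cross-terms c_i = x_i·y_{i+1} − x_{i+1}·y_i:
  -5, 3, 23  ⇒  2A = 21, A = 10.5.
Then Σ (y_i + y_{i+1})·c_i = 84, so ȳ = 84 / (6·10.5) = 4/3.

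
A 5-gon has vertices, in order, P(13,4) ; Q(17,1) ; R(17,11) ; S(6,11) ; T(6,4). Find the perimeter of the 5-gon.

|PQ| = √((4)² + (-3)²) = √25 = 5
|QR| = √((0)² + (10)²) = √100 = 10
|RS| = √((-11)² + (0)²) = √121 = 11
|ST| = √((0)² + (-7)²) = √49 = 7
|TP| = √((7)² + (0)²) = √49 = 7
Perimeter = 5 + 10 + 11 + 7 + 7 = 40.

40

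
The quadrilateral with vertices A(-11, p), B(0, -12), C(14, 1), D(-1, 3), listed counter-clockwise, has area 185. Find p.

The doubled signed area Σ (x_i y_{i+1} − x_{i+1} y_i) is linear in p.
With p=0 it equals 376; the coefficient of p is -1 (from the two edges through A).
So -1·p + 376 = 2·185 = 370 ⇒ p = 6.

6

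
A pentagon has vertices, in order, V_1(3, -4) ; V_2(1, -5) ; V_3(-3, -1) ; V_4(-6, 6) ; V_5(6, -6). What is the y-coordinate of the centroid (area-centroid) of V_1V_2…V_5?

-15/19

Apply the shoelace (surveyor's) formula. First the cross-terms c_i = x_i·y_{i+1} − x_{i+1}·y_i:
  -11, -16, -24, 0, -6  ⇒  2A = -57, A = -28.5.
Then Σ (y_i + y_{i+1})·c_i = 135, so ȳ = 135 / (6·(-28.5)) = -15/19.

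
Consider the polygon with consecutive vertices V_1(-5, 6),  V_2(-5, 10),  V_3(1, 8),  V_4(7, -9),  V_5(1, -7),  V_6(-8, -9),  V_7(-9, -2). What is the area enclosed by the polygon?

Σ = (-20) + (-50) + (-65) + (-40) + (-65) + (-65) + (-64) = -369
Area = |Σ|/2 = 184.5.

184.5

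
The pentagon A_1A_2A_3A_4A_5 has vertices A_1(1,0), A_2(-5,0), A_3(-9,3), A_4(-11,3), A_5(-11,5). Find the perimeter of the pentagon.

|A_1A_2| = √((-6)² + (0)²) = √36 = 6
|A_2A_3| = √((-4)² + (3)²) = √25 = 5
|A_3A_4| = √((-2)² + (0)²) = √4 = 2
|A_4A_5| = √((0)² + (2)²) = √4 = 2
|A_5A_1| = √((12)² + (-5)²) = √169 = 13
Perimeter = 6 + 5 + 2 + 2 + 13 = 28.

28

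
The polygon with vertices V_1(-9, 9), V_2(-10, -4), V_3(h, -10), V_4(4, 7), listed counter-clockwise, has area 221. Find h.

7

The doubled signed area Σ (x_i y_{i+1} − x_{i+1} y_i) is linear in h.
With h=0 it equals 365; the coefficient of h is 11 (from the two edges through V_3).
So 11·h + 365 = 2·221 = 442 ⇒ h = 7.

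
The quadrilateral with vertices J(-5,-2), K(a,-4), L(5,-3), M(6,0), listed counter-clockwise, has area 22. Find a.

The doubled signed area Σ (x_i y_{i+1} − x_{i+1} y_i) is linear in a.
With a=0 it equals 46; the coefficient of a is -1 (from the two edges through K).
So -1·a + 46 = 2·22 = 44 ⇒ a = 2.

2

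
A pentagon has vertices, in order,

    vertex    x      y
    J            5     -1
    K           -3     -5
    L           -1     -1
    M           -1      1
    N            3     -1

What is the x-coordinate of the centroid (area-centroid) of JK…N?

Apply the surveyor's formula. First the cross-terms c_i = x_i·y_{i+1} − x_{i+1}·y_i:
  -28, -2, -2, -2, 2  ⇒  2A = -32, A = -16.
Then Σ (x_i + x_{i+1})·c_i = -32, so x̄ = -32 / (6·(-16)) = 1/3.

1/3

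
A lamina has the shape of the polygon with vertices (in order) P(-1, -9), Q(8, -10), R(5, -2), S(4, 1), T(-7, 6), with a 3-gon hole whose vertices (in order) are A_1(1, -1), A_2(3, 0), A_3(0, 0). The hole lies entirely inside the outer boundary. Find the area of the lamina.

Outer boundary:
Cross-terms: 82, 34, 13, 31, 69  ⇒  Σ = 229
Area = |Σ|/2 = 114.5.
Hole:
Apply Gauss's area formula: 2A = Σ (x_i·y_{i+1} − x_{i+1}·y_i), indices taken mod 3.
Σ = (3) + (0) + (0) = 3
Area = |Σ|/2 = 1.5.
Net area = 114.5 − 1.5 = 113.

113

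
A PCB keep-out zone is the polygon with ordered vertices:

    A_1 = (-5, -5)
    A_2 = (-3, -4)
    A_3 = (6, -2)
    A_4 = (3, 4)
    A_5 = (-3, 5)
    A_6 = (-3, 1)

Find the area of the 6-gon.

Σ = (5) + (30) + (30) + (27) + (12) + (20) = 124
Area = |Σ|/2 = 62.

62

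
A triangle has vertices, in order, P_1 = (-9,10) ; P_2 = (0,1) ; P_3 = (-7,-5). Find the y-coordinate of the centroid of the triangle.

2

Apply Gauss's area formula. First the cross-terms c_i = x_i·y_{i+1} − x_{i+1}·y_i:
  -9, 7, -115  ⇒  2A = -117, A = -58.5.
Then Σ (y_i + y_{i+1})·c_i = -702, so ȳ = -702 / (6·(-58.5)) = 2.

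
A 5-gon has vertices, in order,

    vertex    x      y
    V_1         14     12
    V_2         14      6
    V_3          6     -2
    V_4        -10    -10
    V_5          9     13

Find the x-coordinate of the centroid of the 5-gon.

Apply the shoelace formula. First the cross-terms c_i = x_i·y_{i+1} − x_{i+1}·y_i:
  -84, -64, -80, -40, -74  ⇒  2A = -342, A = -171.
Then Σ (x_i + x_{i+1})·c_i = -4974, so x̄ = -4974 / (6·(-171)) = 829/171.

829/171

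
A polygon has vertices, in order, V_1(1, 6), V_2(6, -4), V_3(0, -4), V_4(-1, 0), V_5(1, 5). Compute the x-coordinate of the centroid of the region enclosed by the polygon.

Apply the surveyor's formula. First the cross-terms c_i = x_i·y_{i+1} − x_{i+1}·y_i:
  -40, -24, -4, -5, 1  ⇒  2A = -72, A = -36.
Then Σ (x_i + x_{i+1})·c_i = -418, so x̄ = -418 / (6·(-36)) = 209/108.

209/108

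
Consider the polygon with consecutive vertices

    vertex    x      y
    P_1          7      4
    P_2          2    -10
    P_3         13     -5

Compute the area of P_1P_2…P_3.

64.5

Apply the surveyor's formula: 2A = Σ (x_i·y_{i+1} − x_{i+1}·y_i), indices taken mod 3.
Cross-terms: -78, 120, 87  ⇒  Σ = 129
Area = |Σ|/2 = 64.5.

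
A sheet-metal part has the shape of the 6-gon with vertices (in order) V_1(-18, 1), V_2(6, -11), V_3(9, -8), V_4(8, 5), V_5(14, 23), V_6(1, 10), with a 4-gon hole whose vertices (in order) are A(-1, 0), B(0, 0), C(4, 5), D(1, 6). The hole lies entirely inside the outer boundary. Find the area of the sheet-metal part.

Outer boundary:
Apply the shoelace (surveyor's) formula: 2A = Σ (x_i·y_{i+1} − x_{i+1}·y_i), indices taken mod 6.
Cross-terms: 192, 51, 109, 114, 117, 181  ⇒  Σ = 764
Area = |Σ|/2 = 382.
Hole:
Apply the surveyor's formula: 2A = Σ (x_i·y_{i+1} − x_{i+1}·y_i), indices taken mod 4.
A→B: (-1)(0) − (0)(0) = 0
B→C: (0)(5) − (4)(0) = 0
C→D: (4)(6) − (1)(5) = 19
D→A: (1)(0) − (-1)(6) = 6
Σ = 25
Area = |Σ|/2 = 12.5.
Net area = 382 − 12.5 = 369.5.

369.5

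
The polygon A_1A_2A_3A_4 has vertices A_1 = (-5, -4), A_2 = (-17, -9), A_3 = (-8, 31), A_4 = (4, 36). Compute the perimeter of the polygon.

|A_1A_2| = √((-12)² + (-5)²) = √169 = 13
|A_2A_3| = √((9)² + (40)²) = √1681 = 41
|A_3A_4| = √((12)² + (5)²) = √169 = 13
|A_4A_1| = √((-9)² + (-40)²) = √1681 = 41
Perimeter = 13 + 41 + 13 + 41 = 108.

108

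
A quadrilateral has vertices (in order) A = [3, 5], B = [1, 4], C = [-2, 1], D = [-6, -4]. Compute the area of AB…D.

6

Cross-terms: 7, 9, 14, -18  ⇒  Σ = 12
Area = |Σ|/2 = 6.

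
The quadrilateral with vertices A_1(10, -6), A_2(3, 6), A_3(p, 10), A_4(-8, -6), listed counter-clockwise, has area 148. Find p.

Write out the shoelace sum; only the two edges meeting at A_3 involve p:
2·Area = [(3·10 − p·6) + (p·(-6) − (-8)·10)] + 186
       = -12·p + 296 = 296
⇒ p = 0.

0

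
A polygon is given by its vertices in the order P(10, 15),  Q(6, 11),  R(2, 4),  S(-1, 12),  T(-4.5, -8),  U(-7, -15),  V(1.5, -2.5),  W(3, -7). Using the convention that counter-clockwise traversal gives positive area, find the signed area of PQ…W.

Apply the shoelace formula: 2A = Σ (x_i·y_{i+1} − x_{i+1}·y_i), indices taken mod 8.
P→Q: (10)(11) − (6)(15) = 20
Q→R: (6)(4) − (2)(11) = 2
R→S: (2)(12) − (-1)(4) = 28
S→T: (-1)(-8) − (-4.5)(12) = 62
T→U: (-4.5)(-15) − (-7)(-8) = 11.5
U→V: (-7)(-2.5) − (1.5)(-15) = 40
V→W: (1.5)(-7) − (3)(-2.5) = -3
W→P: (3)(15) − (10)(-7) = 115
Σ = 275.5
Signed area = Σ/2 = 137.75 (positive ⇒ counter-clockwise traversal).

137.75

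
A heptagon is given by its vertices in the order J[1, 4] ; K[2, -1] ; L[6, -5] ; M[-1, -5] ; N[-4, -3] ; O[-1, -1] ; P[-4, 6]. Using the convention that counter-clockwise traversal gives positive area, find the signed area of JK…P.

-48

Σ = (-9) + (-4) + (-35) + (-17) + (1) + (-10) + (-22) = -96
Signed area = Σ/2 = -48 (negative ⇒ clockwise traversal).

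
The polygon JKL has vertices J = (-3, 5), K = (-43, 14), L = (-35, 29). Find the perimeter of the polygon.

98

|JK| = √((-40)² + (9)²) = √1681 = 41
|KL| = √((8)² + (15)²) = √289 = 17
|LJ| = √((32)² + (-24)²) = √1600 = 40
Perimeter = 41 + 17 + 40 = 98.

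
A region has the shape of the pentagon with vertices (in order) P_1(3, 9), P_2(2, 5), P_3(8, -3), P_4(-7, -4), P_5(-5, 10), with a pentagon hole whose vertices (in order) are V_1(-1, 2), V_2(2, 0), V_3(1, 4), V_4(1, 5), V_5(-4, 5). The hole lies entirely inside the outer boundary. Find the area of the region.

120

Outer boundary:
Σ = (-3) + (-46) + (-53) + (-90) + (-75) = -267
Area = |Σ|/2 = 133.5.
Hole:
Apply the surveyor's formula: 2A = Σ (x_i·y_{i+1} − x_{i+1}·y_i), indices taken mod 5.
V_1→V_2: (-1)(0) − (2)(2) = -4
V_2→V_3: (2)(4) − (1)(0) = 8
V_3→V_4: (1)(5) − (1)(4) = 1
V_4→V_5: (1)(5) − (-4)(5) = 25
V_5→V_1: (-4)(2) − (-1)(5) = -3
Σ = 27
Area = |Σ|/2 = 13.5.
Net area = 133.5 − 13.5 = 120.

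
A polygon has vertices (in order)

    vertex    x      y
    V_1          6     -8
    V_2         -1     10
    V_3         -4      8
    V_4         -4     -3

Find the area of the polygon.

Apply the surveyor's formula: 2A = Σ (x_i·y_{i+1} − x_{i+1}·y_i), indices taken mod 4.
Cross-terms: 52, 32, 44, 50  ⇒  Σ = 178
Area = |Σ|/2 = 89.

89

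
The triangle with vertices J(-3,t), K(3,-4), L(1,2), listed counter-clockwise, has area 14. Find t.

0

Write out the shoelace sum; only the two edges meeting at J involve t:
2·Area = [(1·t − (-3)·2) + ((-3)·(-4) − 3·t)] + 10
       = -2·t + 28 = 28
⇒ t = 0.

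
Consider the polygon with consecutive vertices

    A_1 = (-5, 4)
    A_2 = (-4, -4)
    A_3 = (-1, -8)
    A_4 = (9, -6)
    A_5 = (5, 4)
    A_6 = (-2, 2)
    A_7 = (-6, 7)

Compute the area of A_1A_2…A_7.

Apply the surveyor's formula: 2A = Σ (x_i·y_{i+1} − x_{i+1}·y_i), indices taken mod 7.
A_1→A_2: (-5)(-4) − (-4)(4) = 36
A_2→A_3: (-4)(-8) − (-1)(-4) = 28
A_3→A_4: (-1)(-6) − (9)(-8) = 78
A_4→A_5: (9)(4) − (5)(-6) = 66
A_5→A_6: (5)(2) − (-2)(4) = 18
A_6→A_7: (-2)(7) − (-6)(2) = -2
A_7→A_1: (-6)(4) − (-5)(7) = 11
Σ = 235
Area = |Σ|/2 = 117.5.

117.5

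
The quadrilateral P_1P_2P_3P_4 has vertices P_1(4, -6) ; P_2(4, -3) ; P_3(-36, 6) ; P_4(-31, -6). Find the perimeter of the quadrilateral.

|P_1P_2| = √((0)² + (3)²) = √9 = 3
|P_2P_3| = √((-40)² + (9)²) = √1681 = 41
|P_3P_4| = √((5)² + (-12)²) = √169 = 13
|P_4P_1| = √((35)² + (0)²) = √1225 = 35
Perimeter = 3 + 41 + 13 + 35 = 92.

92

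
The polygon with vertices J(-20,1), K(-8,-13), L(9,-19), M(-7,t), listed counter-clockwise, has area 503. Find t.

The doubled signed area Σ (x_i y_{i+1} − x_{i+1} y_i) is linear in t.
With t=0 it equals 397; the coefficient of t is 29 (from the two edges through M).
So 29·t + 397 = 2·503 = 1006 ⇒ t = 21.

21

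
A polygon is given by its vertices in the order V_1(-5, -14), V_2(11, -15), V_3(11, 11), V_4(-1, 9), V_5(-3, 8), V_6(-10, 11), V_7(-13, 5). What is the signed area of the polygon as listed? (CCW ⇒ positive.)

495.5

Apply the shoelace (surveyor's) formula: 2A = Σ (x_i·y_{i+1} − x_{i+1}·y_i), indices taken mod 7.
Σ = (229) + (286) + (110) + (19) + (47) + (93) + (207) = 991
Signed area = Σ/2 = 495.5 (positive ⇒ counter-clockwise traversal).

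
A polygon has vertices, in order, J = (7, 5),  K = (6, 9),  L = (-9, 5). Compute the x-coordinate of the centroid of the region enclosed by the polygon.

Apply the shoelace (surveyor's) formula. First the cross-terms c_i = x_i·y_{i+1} − x_{i+1}·y_i:
  33, 111, -80  ⇒  2A = 64, A = 32.
Then Σ (x_i + x_{i+1})·c_i = 256, so x̄ = 256 / (6·32) = 4/3.

4/3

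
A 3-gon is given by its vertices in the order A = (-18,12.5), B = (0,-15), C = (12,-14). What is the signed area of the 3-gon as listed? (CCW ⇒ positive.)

174

Apply the surveyor's formula: 2A = Σ (x_i·y_{i+1} − x_{i+1}·y_i), indices taken mod 3.
Cross-terms: 270, 180, -102  ⇒  Σ = 348
Signed area = Σ/2 = 174 (positive ⇒ counter-clockwise traversal).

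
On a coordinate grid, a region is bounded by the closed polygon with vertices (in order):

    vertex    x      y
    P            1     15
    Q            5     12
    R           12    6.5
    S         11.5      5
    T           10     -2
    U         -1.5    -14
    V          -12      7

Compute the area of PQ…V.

P→Q: (1)(12) − (5)(15) = -63
Q→R: (5)(6.5) − (12)(12) = -111.5
R→S: (12)(5) − (11.5)(6.5) = -14.75
S→T: (11.5)(-2) − (10)(5) = -73
T→U: (10)(-14) − (-1.5)(-2) = -143
U→V: (-1.5)(7) − (-12)(-14) = -178.5
V→P: (-12)(15) − (1)(7) = -187
Σ = -770.75
Area = |Σ|/2 = 385.375.

385.375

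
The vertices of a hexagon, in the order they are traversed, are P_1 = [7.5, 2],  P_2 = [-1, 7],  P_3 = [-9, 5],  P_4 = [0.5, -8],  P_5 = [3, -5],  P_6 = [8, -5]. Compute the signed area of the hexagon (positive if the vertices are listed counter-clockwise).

Apply the shoelace formula: 2A = Σ (x_i·y_{i+1} − x_{i+1}·y_i), indices taken mod 6.
Cross-terms: 54.5, 58, 69.5, 21.5, 25, 53.5  ⇒  Σ = 282
Signed area = Σ/2 = 141 (positive ⇒ counter-clockwise traversal).

141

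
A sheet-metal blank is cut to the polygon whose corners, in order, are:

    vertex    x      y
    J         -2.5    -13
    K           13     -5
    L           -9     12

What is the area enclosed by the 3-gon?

219.75

Σ = (181.5) + (111) + (147) = 439.5
Area = |Σ|/2 = 219.75.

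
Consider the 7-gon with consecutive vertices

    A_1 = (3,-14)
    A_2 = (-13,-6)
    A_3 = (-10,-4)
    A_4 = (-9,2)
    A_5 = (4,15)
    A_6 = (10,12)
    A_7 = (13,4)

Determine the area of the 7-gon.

Σ = (-200) + (-8) + (-56) + (-143) + (-102) + (-116) + (-194) = -819
Area = |Σ|/2 = 409.5.

409.5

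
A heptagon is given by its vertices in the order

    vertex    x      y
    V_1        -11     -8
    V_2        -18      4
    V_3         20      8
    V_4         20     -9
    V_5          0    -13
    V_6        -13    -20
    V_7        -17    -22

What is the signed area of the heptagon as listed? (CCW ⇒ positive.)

-670.5

Σ = (-188) + (-224) + (-340) + (-260) + (-169) + (-54) + (-106) = -1341
Signed area = Σ/2 = -670.5 (negative ⇒ clockwise traversal).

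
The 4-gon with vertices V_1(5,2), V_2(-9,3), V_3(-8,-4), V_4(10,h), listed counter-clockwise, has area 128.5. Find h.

-8

Write out the shoelace sum; only the two edges meeting at V_4 involve h:
2·Area = [((-8)·h − 10·(-4)) + (10·2 − 5·h)] + 93
       = -13·h + 153 = 257
⇒ h = -8.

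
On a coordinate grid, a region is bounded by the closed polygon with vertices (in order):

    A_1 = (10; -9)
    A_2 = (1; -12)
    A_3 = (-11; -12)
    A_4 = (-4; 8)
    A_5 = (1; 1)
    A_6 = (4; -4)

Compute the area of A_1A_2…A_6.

Apply Gauss's area formula: 2A = Σ (x_i·y_{i+1} − x_{i+1}·y_i), indices taken mod 6.
Cross-terms: -111, -144, -136, -12, -8, 4  ⇒  Σ = -407
Area = |Σ|/2 = 203.5.

203.5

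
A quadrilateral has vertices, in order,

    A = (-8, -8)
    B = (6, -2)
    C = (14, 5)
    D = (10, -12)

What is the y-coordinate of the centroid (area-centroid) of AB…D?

-1145/204

Apply the surveyor's formula. First the cross-terms c_i = x_i·y_{i+1} − x_{i+1}·y_i:
  64, 58, -218, -176  ⇒  2A = -272, A = -136.
Then Σ (y_i + y_{i+1})·c_i = 4580, so ȳ = 4580 / (6·(-136)) = -1145/204.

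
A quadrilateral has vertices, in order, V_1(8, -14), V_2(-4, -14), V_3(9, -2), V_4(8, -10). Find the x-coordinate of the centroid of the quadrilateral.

443/105

Apply the shoelace formula. First the cross-terms c_i = x_i·y_{i+1} − x_{i+1}·y_i:
  -168, 134, -74, -32  ⇒  2A = -140, A = -70.
Then Σ (x_i + x_{i+1})·c_i = -1772, so x̄ = -1772 / (6·(-70)) = 443/105.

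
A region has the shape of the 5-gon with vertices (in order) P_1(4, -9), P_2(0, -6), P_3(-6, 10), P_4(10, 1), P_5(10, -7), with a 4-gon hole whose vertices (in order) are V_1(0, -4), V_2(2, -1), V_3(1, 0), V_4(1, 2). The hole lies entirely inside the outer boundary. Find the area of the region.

Outer boundary:
P_1→P_2: (4)(-6) − (0)(-9) = -24
P_2→P_3: (0)(10) − (-6)(-6) = -36
P_3→P_4: (-6)(1) − (10)(10) = -106
P_4→P_5: (10)(-7) − (10)(1) = -80
P_5→P_1: (10)(-9) − (4)(-7) = -62
Σ = -308
Area = |Σ|/2 = 154.
Hole:
Apply Gauss's area formula: 2A = Σ (x_i·y_{i+1} − x_{i+1}·y_i), indices taken mod 4.
Cross-terms: 8, 1, 2, -4  ⇒  Σ = 7
Area = |Σ|/2 = 3.5.
Net area = 154 − 3.5 = 150.5.

150.5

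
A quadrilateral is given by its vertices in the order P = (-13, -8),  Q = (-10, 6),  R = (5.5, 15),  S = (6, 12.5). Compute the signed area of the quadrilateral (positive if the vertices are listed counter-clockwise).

Apply Gauss's area formula: 2A = Σ (x_i·y_{i+1} − x_{i+1}·y_i), indices taken mod 4.
Cross-terms: -158, -183, -21.25, 114.5  ⇒  Σ = -247.75
Signed area = Σ/2 = -123.875 (negative ⇒ clockwise traversal).

-123.875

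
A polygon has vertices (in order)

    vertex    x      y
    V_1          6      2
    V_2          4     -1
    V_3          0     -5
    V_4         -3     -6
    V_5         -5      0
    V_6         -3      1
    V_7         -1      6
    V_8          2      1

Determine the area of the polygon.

58

V_1→V_2: (6)(-1) − (4)(2) = -14
V_2→V_3: (4)(-5) − (0)(-1) = -20
V_3→V_4: (0)(-6) − (-3)(-5) = -15
V_4→V_5: (-3)(0) − (-5)(-6) = -30
V_5→V_6: (-5)(1) − (-3)(0) = -5
V_6→V_7: (-3)(6) − (-1)(1) = -17
V_7→V_8: (-1)(1) − (2)(6) = -13
V_8→V_1: (2)(2) − (6)(1) = -2
Σ = -116
Area = |Σ|/2 = 58.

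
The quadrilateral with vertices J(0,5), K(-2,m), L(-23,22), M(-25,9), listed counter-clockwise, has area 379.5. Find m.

25

Write out the shoelace sum; only the two edges meeting at K involve m:
2·Area = [(0·m − (-2)·5) + ((-2)·22 − (-23)·m)] + 218
       = 23·m + 184 = 759
⇒ m = 25.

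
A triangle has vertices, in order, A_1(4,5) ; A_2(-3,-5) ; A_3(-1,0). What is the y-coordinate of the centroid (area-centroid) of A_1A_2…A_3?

Apply the shoelace (surveyor's) formula. First the cross-terms c_i = x_i·y_{i+1} − x_{i+1}·y_i:
  -5, -5, -5  ⇒  2A = -15, A = -7.5.
Then Σ (y_i + y_{i+1})·c_i = 0, so ȳ = 0 / (6·(-7.5)) = 0.

0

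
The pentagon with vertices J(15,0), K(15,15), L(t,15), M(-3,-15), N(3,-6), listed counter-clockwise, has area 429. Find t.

-7

The doubled signed area Σ (x_i y_{i+1} − x_{i+1} y_i) is linear in t.
With t=0 it equals 648; the coefficient of t is -30 (from the two edges through L).
So -30·t + 648 = 2·429 = 858 ⇒ t = -7.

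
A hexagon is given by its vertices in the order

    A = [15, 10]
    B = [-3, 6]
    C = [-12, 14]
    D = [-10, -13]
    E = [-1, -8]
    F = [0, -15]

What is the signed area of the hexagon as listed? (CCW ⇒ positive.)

Apply the shoelace (surveyor's) formula: 2A = Σ (x_i·y_{i+1} − x_{i+1}·y_i), indices taken mod 6.
Cross-terms: 120, 30, 296, 67, 15, 225  ⇒  Σ = 753
Signed area = Σ/2 = 376.5 (positive ⇒ counter-clockwise traversal).

376.5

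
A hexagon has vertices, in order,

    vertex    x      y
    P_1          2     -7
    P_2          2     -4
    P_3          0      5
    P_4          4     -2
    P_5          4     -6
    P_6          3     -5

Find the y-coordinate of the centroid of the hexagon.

Apply the surveyor's formula. First the cross-terms c_i = x_i·y_{i+1} − x_{i+1}·y_i:
  6, 10, -20, -16, -2, -11  ⇒  2A = -33, A = -16.5.
Then Σ (y_i + y_{i+1})·c_i = 166, so ȳ = 166 / (6·(-16.5)) = -166/99.

-166/99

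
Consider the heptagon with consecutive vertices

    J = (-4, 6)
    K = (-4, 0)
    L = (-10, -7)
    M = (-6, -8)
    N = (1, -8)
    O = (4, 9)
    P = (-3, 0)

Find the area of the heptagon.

J→K: (-4)(0) − (-4)(6) = 24
K→L: (-4)(-7) − (-10)(0) = 28
L→M: (-10)(-8) − (-6)(-7) = 38
M→N: (-6)(-8) − (1)(-8) = 56
N→O: (1)(9) − (4)(-8) = 41
O→P: (4)(0) − (-3)(9) = 27
P→J: (-3)(6) − (-4)(0) = -18
Σ = 196
Area = |Σ|/2 = 98.

98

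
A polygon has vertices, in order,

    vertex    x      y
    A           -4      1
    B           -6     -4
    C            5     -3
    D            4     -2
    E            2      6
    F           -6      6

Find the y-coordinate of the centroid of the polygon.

Apply Gauss's area formula. First the cross-terms c_i = x_i·y_{i+1} − x_{i+1}·y_i:
  22, 38, 2, 28, 48, 18  ⇒  2A = 156, A = 78.
Then Σ (y_i + y_{i+1})·c_i = 472, so ȳ = 472 / (6·78) = 118/117.

118/117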